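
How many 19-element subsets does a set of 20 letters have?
C(20,19) = 20!/(19!×1!) = 20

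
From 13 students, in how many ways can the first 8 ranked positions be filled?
P(13,8) = 13!/(13-8)! = 51891840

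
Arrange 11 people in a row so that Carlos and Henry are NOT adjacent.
Total - adjacent = 11! - (11-1)!×2 = 39916800 - 7257600 = 32659200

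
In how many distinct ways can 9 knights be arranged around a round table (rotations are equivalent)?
Circular: fix one position, arrange the rest. (9-1)! = 40320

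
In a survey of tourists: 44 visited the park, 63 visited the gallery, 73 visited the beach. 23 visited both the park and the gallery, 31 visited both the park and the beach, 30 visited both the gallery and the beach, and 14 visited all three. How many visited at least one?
|A∪B∪C| = 44+63+73-23-31-30+14 = 110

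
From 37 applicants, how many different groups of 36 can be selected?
C(37,36) = 37!/(36!×1!) = 37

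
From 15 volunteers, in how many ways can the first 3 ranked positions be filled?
P(15,3) = 15!/(15-3)! = 2730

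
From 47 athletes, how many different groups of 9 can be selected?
C(47,9) = 47!/(9!×38!) = 1362649145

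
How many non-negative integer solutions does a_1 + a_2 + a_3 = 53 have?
C(53+3-1, 3-1) = C(55, 2) = 1485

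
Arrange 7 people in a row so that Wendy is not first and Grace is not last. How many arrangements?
By inclusion-exclusion: 7! - 2×(7-1)! + (7-2)! = 5040 - 1440 + 120 = 3720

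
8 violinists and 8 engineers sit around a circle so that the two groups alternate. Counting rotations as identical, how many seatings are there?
Fix one of the violinists: (8-1)! ways for the remaining violinists, × 8! ways for the engineers = 5040 × 40320 = 203212800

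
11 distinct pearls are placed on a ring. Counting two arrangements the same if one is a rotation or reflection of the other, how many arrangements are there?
(11-1)!/2 = 3628800/2 = 1814400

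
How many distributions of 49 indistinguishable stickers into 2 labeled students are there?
C(49+2-1, 2-1) = C(50, 1) = 50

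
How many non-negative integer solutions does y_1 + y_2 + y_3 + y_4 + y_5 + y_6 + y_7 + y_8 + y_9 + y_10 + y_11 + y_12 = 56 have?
C(56+12-1, 12-1) = C(67, 11) = 1285063345176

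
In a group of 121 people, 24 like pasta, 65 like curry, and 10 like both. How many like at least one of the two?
|A∪B| = |A| + |B| - |A∩B| = 24 + 65 - 10 = 79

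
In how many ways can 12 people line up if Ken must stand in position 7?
Fix one position: (12-1)! = 39916800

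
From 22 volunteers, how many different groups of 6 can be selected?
C(22,6) = 22!/(6!×16!) = 74613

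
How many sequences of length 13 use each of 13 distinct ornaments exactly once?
13! = 6227020800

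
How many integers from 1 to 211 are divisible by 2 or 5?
⌊211/2⌋ + ⌊211/5⌋ - ⌊211/10⌋ = 105 + 42 - 21 = 126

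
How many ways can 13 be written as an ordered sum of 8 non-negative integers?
C(13+8-1, 8-1) = C(20, 7) = 77520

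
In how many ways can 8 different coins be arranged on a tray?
8! = 40320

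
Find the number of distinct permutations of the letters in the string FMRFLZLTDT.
10! / (2! × 1! × 1! × 1! × 2! × 1! × 2!) = 453600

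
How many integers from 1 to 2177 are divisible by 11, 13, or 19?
⌊2177/11⌋+⌊2177/13⌋+⌊2177/19⌋ - ⌊2177/143⌋-⌊2177/209⌋-⌊2177/247⌋ + ⌊2177/2717⌋ = 197+167+114 - 15-10-8 + 0 = 445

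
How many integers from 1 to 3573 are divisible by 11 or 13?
⌊3573/11⌋ + ⌊3573/13⌋ - ⌊3573/143⌋ = 324 + 274 - 24 = 574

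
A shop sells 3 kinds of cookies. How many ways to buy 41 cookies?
C(41+3-1, 3-1) = C(43, 2) = 903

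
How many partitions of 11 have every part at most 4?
Let r_j(i) = number of partitions of i into parts ≤ j, for i = 0..11. r_1(i) = 1 for all i; r_j(i) = r_{j-1}(i) + r_j(i-j). Rows j = 2..4: ≤2: 1 1 2 2 3 3 4 4 5 5 6 6; ≤3: 1 1 2 3 4 5 7 8 10 12 14 16; ≤4: 1 1 2 3 5 6 9 11 15 18 23 27. r_4(11) = 27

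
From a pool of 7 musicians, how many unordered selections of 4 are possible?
C(7,4) = 7!/(4!×3!) = 35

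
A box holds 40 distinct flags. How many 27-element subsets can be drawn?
C(40,27) = 40!/(27!×13!) = 12033222880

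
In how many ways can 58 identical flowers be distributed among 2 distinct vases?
C(58+2-1, 2-1) = C(59, 1) = 59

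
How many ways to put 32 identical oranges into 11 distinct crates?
C(32+11-1, 11-1) = C(42, 10) = 1471442973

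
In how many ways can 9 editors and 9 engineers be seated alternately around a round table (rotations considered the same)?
Fix one of the editors: (9-1)! ways for the remaining editors, × 9! ways for the engineers = 40320 × 362880 = 14631321600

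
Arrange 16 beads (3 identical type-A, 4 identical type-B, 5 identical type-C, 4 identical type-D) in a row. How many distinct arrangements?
16! / (3! × 4! × 5! × 4!) = 50450400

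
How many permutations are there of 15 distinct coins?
15! = 1307674368000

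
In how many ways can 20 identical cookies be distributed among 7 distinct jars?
C(20+7-1, 7-1) = C(26, 6) = 230230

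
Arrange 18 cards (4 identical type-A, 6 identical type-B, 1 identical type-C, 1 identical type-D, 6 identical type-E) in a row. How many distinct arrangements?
18! / (4! × 6! × 1! × 1! × 6!) = 514594080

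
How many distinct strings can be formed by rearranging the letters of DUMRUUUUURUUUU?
14! / (1! × 1! × 10! × 2!) = 12012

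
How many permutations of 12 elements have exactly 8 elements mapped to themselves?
Choose the 8 fixed points C(12,8) = 495, derange the rest: !4 = Σ_{j=0}^{4} (-1)^j·4!/j! = 24 - 24 + 12 - 4 + 1 = 9. Product = 495 × 9 = 4455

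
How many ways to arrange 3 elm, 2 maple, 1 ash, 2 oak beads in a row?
8! / (3! × 2! × 1! × 2!) = 1680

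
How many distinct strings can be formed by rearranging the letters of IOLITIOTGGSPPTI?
15! / (2! × 2! × 3! × 4! × 1! × 2! × 1!) = 1135134000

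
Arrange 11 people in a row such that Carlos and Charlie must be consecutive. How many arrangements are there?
Treat the 2 as one block: (11-2+1)! × 2! = 3628800 × 2 = 7257600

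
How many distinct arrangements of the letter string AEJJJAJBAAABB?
13! / (1! × 4! × 5! × 3!) = 360360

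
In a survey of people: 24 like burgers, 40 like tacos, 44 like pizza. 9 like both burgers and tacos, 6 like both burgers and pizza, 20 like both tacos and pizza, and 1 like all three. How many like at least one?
|A∪B∪C| = 24+40+44-9-6-20+1 = 74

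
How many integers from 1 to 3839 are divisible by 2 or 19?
⌊3839/2⌋ + ⌊3839/19⌋ - ⌊3839/38⌋ = 1919 + 202 - 101 = 2020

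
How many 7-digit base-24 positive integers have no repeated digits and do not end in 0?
Last digit: 23 nonzero choices. First digit: 22 (nonzero, ≠last). Middle 5: P(22,5) = 3160080. Total = 1599000480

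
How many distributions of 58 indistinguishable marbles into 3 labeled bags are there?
C(58+3-1, 3-1) = C(60, 2) = 1770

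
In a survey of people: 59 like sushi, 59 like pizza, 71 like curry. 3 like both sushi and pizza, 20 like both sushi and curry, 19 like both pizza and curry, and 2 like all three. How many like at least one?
|A∪B∪C| = 59+59+71-3-20-19+2 = 149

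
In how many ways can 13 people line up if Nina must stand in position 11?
Fix one position: (13-1)! = 479001600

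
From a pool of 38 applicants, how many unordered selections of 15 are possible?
C(38,15) = 38!/(15!×23!) = 15471286560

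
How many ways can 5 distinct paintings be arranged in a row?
5! = 120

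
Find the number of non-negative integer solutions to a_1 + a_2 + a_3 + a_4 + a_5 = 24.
C(24+5-1, 5-1) = C(28, 4) = 20475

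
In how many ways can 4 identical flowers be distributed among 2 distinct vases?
C(4+2-1, 2-1) = C(5, 1) = 5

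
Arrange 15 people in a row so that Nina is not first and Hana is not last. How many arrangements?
By inclusion-exclusion: 15! - 2×(15-1)! + (15-2)! = 1307674368000 - 174356582400 + 6227020800 = 1139544806400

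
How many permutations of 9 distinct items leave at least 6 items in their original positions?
Exactly j fixed points: C(9,j)·!(9-j); sum over j ≥ 6 (derangement numbers via !m = (m-1)·(!(m-1) + !(m-2)): !0..!3 = 1, 0, 1, 2). Σ_{j=6}^{9} C(9,j)·!(9-j) = C(9,6)·!3 + C(9,7)·!2 + C(9,8)·!1 + C(9,9)·!0 = 84·2 + 36·1 + 9·0 + 1·1 = 205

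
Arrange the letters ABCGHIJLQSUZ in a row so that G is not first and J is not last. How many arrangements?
By inclusion-exclusion: 12! - 2×(12-1)! + (12-2)! = 479001600 - 79833600 + 3628800 = 402796800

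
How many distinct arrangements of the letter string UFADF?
5! / (1! × 1! × 1! × 2!) = 60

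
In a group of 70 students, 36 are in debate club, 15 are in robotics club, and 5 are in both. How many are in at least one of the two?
|A∪B| = |A| + |B| - |A∩B| = 36 + 15 - 5 = 46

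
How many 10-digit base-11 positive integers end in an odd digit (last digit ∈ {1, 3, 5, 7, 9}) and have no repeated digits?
Last∈{1,3,5,7,9}. Last=0: 0. Last nonzero: 5×9×P(9,8) = 16329600. Total = 16329600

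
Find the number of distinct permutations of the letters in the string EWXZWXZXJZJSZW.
14! / (4! × 2! × 3! × 3! × 1! × 1!) = 50450400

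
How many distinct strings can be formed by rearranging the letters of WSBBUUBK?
8! / (1! × 2! × 1! × 3! × 1!) = 3360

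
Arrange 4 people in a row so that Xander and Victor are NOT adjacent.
Total - adjacent = 4! - (4-1)!×2 = 24 - 12 = 12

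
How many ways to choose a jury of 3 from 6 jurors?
C(6,3) = 6!/(3!×3!) = 20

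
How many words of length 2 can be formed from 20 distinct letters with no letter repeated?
P(20,2) = 20!/(20-2)! = 380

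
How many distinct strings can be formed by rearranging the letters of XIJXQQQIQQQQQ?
13! / (1! × 2! × 8! × 2!) = 38610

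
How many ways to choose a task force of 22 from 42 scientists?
C(42,22) = 42!/(22!×20!) = 513791607420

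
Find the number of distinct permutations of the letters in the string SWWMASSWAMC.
11! / (1! × 2! × 3! × 3! × 2!) = 277200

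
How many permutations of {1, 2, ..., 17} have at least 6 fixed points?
Exactly j fixed points: C(17,j)·!(17-j); sum over j ≥ 6 (derangement numbers via !m = (m-1)·(!(m-1) + !(m-2)): !0..!11 = 1, 0, 1, 2, 9, 44, 265, 1854, 14833, 133496, 1334961, 14684570). Σ_{j=6}^{17} C(17,j)·!(17-j) = C(17,6)·!11 + C(17,7)·!10 + C(17,8)·!9 + C(17,9)·!8 + C(17,10)·!7 + C(17,11)·!6 + C(17,12)·!5 + C(17,13)·!4 + C(17,14)·!3 + C(17,15)·!2 + C(17,16)·!1 + C(17,17)·!0 = 12376·14684570 + 19448·1334961 + 24310·133496 + 24310·14833 + 19448·1854 + 12376·265 + 6188·44 + 2380·9 + 680·2 + 136·1 + 17·0 + 1·1 = 211344069259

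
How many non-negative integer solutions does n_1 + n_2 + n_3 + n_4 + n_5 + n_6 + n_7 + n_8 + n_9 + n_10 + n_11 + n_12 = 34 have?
C(34+12-1, 12-1) = C(45, 11) = 10150595910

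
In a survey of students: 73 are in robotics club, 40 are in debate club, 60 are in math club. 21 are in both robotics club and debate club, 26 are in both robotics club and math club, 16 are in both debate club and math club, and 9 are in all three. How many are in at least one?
|A∪B∪C| = 73+40+60-21-26-16+9 = 119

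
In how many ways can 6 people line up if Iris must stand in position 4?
Fix one position: (6-1)! = 120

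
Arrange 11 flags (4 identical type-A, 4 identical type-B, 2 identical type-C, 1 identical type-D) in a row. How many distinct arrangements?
11! / (4! × 4! × 2! × 1!) = 34650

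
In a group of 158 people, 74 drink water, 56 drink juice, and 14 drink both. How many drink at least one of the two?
|A∪B| = |A| + |B| - |A∩B| = 74 + 56 - 14 = 116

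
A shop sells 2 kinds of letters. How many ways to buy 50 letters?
C(50+2-1, 2-1) = C(51, 1) = 51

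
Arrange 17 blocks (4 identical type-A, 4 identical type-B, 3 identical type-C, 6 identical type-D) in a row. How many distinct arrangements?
17! / (4! × 4! × 3! × 6!) = 142942800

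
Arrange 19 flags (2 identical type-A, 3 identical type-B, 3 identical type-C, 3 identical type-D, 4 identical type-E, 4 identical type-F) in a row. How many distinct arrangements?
19! / (2! × 3! × 3! × 3! × 4! × 4!) = 488864376000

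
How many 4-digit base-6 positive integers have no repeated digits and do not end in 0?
Last digit: 5 nonzero choices. First digit: 4 (nonzero, ≠last). Middle 2: P(4,2) = 12. Total = 240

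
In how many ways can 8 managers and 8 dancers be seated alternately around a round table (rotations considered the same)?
Fix one of the managers: (8-1)! ways for the remaining managers, × 8! ways for the dancers = 5040 × 40320 = 203212800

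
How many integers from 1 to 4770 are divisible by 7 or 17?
⌊4770/7⌋ + ⌊4770/17⌋ - ⌊4770/119⌋ = 681 + 280 - 40 = 921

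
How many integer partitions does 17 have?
Pentagonal recurrence p(n) = p(n-1) + p(n-2) - p(n-5) - p(n-7) + p(n-12) + p(n-15) - ... gives p(0..16) = 1, 1, 2, 3, 5, 7, 11, 15, 22, 30, 42, 56, 77, 101, 135, 176, 231. p(17) = p(16) + p(15) - p(12) - p(10) + p(5) + p(2) = 231 + 176 - 77 - 42 + 7 + 2 = 297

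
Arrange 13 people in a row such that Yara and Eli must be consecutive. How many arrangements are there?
Treat the 2 as one block: (13-2+1)! × 2! = 479001600 × 2 = 958003200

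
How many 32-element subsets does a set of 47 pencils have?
C(47,32) = 47!/(32!×15!) = 751616304549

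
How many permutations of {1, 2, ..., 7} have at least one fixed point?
Complement of the derangements. !7 = Σ_{j=0}^{7} (-1)^j·7!/j! = 5040 - 5040 + 2520 - 840 + 210 - 42 + 7 - 1 = 1854. 7! - !7 = 5040 - 1854 = 3186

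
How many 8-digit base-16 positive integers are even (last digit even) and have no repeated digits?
Last∈{0,2,4,6,8,10,12,14}. Last=0: 32432400. Last nonzero: 7×14×P(14,6) = 211891680. Total = 244324080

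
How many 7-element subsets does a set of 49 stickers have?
C(49,7) = 49!/(7!×42!) = 85900584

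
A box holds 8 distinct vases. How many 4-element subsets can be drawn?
C(8,4) = 8!/(4!×4!) = 70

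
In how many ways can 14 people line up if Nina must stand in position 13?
Fix one position: (14-1)! = 6227020800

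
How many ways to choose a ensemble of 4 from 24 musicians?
C(24,4) = 24!/(4!×20!) = 10626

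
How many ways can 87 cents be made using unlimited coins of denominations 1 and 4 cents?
Coefficient of x^87 in 1/(1-x^1) · 1/(1-x^4). Use j coins of 4 for j = 0..⌊87/4⌋ = 21, the rest in 1s: 21 + 1 = 22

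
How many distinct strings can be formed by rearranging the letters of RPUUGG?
6! / (2! × 1! × 2! × 1!) = 180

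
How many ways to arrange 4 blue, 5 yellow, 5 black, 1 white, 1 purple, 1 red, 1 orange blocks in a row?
18! / (4! × 5! × 5! × 1! × 1! × 1! × 1!) = 18525386880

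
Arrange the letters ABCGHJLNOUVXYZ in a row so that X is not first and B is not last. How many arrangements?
By inclusion-exclusion: 14! - 2×(14-1)! + (14-2)! = 87178291200 - 12454041600 + 479001600 = 75203251200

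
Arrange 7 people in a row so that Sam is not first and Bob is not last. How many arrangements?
By inclusion-exclusion: 7! - 2×(7-1)! + (7-2)! = 5040 - 1440 + 120 = 3720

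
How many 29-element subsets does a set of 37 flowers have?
C(37,29) = 37!/(29!×8!) = 38608020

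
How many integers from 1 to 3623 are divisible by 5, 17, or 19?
⌊3623/5⌋+⌊3623/17⌋+⌊3623/19⌋ - ⌊3623/85⌋-⌊3623/95⌋-⌊3623/323⌋ + ⌊3623/1615⌋ = 724+213+190 - 42-38-11 + 2 = 1038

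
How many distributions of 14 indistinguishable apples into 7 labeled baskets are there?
C(14+7-1, 7-1) = C(20, 6) = 38760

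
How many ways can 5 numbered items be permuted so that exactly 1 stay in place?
Choose the 1 fixed point C(5,1) = 5, derange the rest: !4 = Σ_{j=0}^{4} (-1)^j·4!/j! = 24 - 24 + 12 - 4 + 1 = 9. Product = 5 × 9 = 45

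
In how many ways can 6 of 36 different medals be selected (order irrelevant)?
C(36,6) = 36!/(6!×30!) = 1947792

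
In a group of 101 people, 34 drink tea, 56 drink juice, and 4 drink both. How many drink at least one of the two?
|A∪B| = |A| + |B| - |A∩B| = 34 + 56 - 4 = 86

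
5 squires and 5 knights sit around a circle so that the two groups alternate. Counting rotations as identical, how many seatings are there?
Fix one of the squires: (5-1)! ways for the remaining squires, × 5! ways for the knights = 24 × 120 = 2880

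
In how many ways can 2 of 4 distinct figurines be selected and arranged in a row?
P(4,2) = 4!/(4-2)! = 12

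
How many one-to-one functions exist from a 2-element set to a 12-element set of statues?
P(12,2) = 12!/(12-2)! = 132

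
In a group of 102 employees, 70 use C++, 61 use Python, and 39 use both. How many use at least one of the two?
|A∪B| = |A| + |B| - |A∩B| = 70 + 61 - 39 = 92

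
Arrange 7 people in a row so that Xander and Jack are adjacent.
Treat as block: (7-1)! × 2! = 720 × 2 = 1440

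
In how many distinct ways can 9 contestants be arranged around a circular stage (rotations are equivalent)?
Circular: fix one position, arrange the rest. (9-1)! = 40320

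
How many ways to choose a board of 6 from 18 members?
C(18,6) = 18!/(6!×12!) = 18564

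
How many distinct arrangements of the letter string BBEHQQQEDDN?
11! / (1! × 2! × 3! × 1! × 2! × 2!) = 831600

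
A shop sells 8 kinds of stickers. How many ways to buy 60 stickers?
C(60+8-1, 8-1) = C(67, 7) = 869648208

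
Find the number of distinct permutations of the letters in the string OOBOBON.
7! / (2! × 4! × 1!) = 105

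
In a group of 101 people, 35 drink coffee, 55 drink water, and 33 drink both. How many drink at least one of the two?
|A∪B| = |A| + |B| - |A∩B| = 35 + 55 - 33 = 57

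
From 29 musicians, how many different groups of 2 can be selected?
C(29,2) = 29!/(2!×27!) = 406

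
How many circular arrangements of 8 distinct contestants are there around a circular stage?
Circular: fix one position, arrange the rest. (8-1)! = 5040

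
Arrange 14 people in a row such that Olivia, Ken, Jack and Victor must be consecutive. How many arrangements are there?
Treat the 4 as one block: (14-4+1)! × 4! = 39916800 × 24 = 958003200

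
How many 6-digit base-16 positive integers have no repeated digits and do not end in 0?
Last digit: 15 nonzero choices. First digit: 14 (nonzero, ≠last). Middle 4: P(14,4) = 24024. Total = 5045040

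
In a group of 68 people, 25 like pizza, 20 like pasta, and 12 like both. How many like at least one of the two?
|A∪B| = |A| + |B| - |A∩B| = 25 + 20 - 12 = 33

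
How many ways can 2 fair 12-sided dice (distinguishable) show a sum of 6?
Coefficient of x^6 in (x + x² + ... + x^12)^2. By inclusion-exclusion on dice exceeding 12: Σ_j (-1)^j C(2,j)·C(6-1-12j, 1) = C(2,0)·C(5,1) = 1·5 = 5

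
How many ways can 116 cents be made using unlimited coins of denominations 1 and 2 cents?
Coefficient of x^116 in 1/(1-x^1) · 1/(1-x^2). Use j coins of 2 for j = 0..⌊116/2⌋ = 58, the rest in 1s: 58 + 1 = 59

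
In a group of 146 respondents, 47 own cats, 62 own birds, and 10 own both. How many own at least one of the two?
|A∪B| = |A| + |B| - |A∩B| = 47 + 62 - 10 = 99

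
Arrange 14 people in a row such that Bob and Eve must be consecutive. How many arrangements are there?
Treat the 2 as one block: (14-2+1)! × 2! = 6227020800 × 2 = 12454041600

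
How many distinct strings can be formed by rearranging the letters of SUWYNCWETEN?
11! / (2! × 1! × 1! × 1! × 1! × 2! × 2! × 1!) = 4989600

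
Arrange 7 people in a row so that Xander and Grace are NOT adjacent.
Total - adjacent = 7! - (7-1)!×2 = 5040 - 1440 = 3600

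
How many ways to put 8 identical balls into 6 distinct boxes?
C(8+6-1, 6-1) = C(13, 5) = 1287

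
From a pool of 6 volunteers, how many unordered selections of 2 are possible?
C(6,2) = 6!/(2!×4!) = 15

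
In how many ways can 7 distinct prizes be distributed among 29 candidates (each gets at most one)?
P(29,7) = 29!/(29-7)! = 7866331200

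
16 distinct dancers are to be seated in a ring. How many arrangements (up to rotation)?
Circular: fix one position, arrange the rest. (16-1)! = 1307674368000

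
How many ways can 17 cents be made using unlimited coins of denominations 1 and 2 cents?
Coefficient of x^17 in 1/(1-x^1) · 1/(1-x^2). Use j coins of 2 for j = 0..⌊17/2⌋ = 8, the rest in 1s: 8 + 1 = 9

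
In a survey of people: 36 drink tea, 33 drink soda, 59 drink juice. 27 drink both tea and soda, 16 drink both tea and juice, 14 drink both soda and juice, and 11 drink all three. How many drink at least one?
|A∪B∪C| = 36+33+59-27-16-14+11 = 82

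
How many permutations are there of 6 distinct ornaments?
6! = 720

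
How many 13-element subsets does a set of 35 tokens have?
C(35,13) = 35!/(13!×22!) = 1476337800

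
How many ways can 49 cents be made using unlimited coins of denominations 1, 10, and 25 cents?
Coefficient of x^49 in 1/(1-x^1) · 1/(1-x^10) · 1/(1-x^25). Case on j = number of 25-cent coins (j = 0..1); remainder r = 49 - 25j is made from {1,10} in ⌊r/10⌋+1 ways. r = 49, 24 → 5 + 3 = 8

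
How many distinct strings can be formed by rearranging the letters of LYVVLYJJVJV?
11! / (2! × 3! × 2! × 4!) = 69300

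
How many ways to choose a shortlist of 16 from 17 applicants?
C(17,16) = 17!/(16!×1!) = 17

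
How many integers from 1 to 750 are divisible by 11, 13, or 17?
⌊750/11⌋+⌊750/13⌋+⌊750/17⌋ - ⌊750/143⌋-⌊750/187⌋-⌊750/221⌋ + ⌊750/2431⌋ = 68+57+44 - 5-4-3 + 0 = 157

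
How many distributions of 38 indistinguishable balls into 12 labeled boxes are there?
C(38+12-1, 12-1) = C(49, 11) = 29135916264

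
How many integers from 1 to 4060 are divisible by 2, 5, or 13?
⌊4060/2⌋+⌊4060/5⌋+⌊4060/13⌋ - ⌊4060/10⌋-⌊4060/26⌋-⌊4060/65⌋ + ⌊4060/130⌋ = 2030+812+312 - 406-156-62 + 31 = 2561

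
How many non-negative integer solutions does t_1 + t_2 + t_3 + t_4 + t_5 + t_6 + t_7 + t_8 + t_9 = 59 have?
C(59+9-1, 9-1) = C(67, 8) = 6522361560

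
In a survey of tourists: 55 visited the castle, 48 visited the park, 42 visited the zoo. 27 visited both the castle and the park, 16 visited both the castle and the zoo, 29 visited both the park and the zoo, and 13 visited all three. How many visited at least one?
|A∪B∪C| = 55+48+42-27-16-29+13 = 86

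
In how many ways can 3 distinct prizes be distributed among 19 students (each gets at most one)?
P(19,3) = 19!/(19-3)! = 5814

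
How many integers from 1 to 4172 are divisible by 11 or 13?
⌊4172/11⌋ + ⌊4172/13⌋ - ⌊4172/143⌋ = 379 + 320 - 29 = 670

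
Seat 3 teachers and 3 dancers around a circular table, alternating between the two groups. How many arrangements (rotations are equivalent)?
Fix one of the teachers: (3-1)! ways for the remaining teachers, × 3! ways for the dancers = 2 × 6 = 12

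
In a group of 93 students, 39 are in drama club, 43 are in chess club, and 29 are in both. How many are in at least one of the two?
|A∪B| = |A| + |B| - |A∩B| = 39 + 43 - 29 = 53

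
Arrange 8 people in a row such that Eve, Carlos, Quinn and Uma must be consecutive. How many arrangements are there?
Treat the 4 as one block: (8-4+1)! × 4! = 120 × 24 = 2880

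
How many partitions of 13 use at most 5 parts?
By conjugation, equals partitions of 13 into parts ≤ 5. Let r_j(i) = number of partitions of i into parts ≤ j, for i = 0..13. r_1(i) = 1 for all i; r_j(i) = r_{j-1}(i) + r_j(i-j). Rows j = 2..5: ≤2: 1 1 2 2 3 3 4 4 5 5 6 6 7 7; ≤3: 1 1 2 3 4 5 7 8 10 12 14 16 19 21; ≤4: 1 1 2 3 5 6 9 11 15 18 23 27 34 39; ≤5: 1 1 2 3 5 7 10 13 18 23 30 37 47 57. r_5(13) = 57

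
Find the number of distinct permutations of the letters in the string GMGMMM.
6! / (4! × 2!) = 15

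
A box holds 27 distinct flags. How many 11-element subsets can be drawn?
C(27,11) = 27!/(11!×16!) = 13037895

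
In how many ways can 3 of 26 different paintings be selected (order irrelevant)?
C(26,3) = 26!/(3!×23!) = 2600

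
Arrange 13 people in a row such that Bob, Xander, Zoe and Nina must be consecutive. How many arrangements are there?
Treat the 4 as one block: (13-4+1)! × 4! = 3628800 × 24 = 87091200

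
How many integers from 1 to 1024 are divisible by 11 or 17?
⌊1024/11⌋ + ⌊1024/17⌋ - ⌊1024/187⌋ = 93 + 60 - 5 = 148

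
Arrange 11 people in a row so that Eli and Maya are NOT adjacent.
Total - adjacent = 11! - (11-1)!×2 = 39916800 - 7257600 = 32659200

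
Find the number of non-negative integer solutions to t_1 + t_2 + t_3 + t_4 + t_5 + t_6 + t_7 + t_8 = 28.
C(28+8-1, 8-1) = C(35, 7) = 6724520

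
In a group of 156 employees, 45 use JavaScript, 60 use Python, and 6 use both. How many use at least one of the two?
|A∪B| = |A| + |B| - |A∩B| = 45 + 60 - 6 = 99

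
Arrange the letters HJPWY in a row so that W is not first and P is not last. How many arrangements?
By inclusion-exclusion: 5! - 2×(5-1)! + (5-2)! = 120 - 48 + 6 = 78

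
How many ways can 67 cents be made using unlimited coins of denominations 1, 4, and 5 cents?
Coefficient of x^67 in 1/(1-x^1) · 1/(1-x^4) · 1/(1-x^5). Case on j = number of 5-cent coins (j = 0..13); remainder r = 67 - 5j is made from {1,4} in ⌊r/4⌋+1 ways. r = 67, 62, 57, 52, 47, 42, 37, 32, 27, 22, 17, 12, 7, 2 → 17 + 16 + 15 + 14 + 12 + 11 + 10 + 9 + 7 + 6 + 5 + 4 + 2 + 1 = 129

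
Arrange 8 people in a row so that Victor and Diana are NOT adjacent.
Total - adjacent = 8! - (8-1)!×2 = 40320 - 10080 = 30240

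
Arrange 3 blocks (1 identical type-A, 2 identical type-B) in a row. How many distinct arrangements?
3! / (1! × 2!) = 3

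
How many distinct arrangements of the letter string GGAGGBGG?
8! / (1! × 1! × 6!) = 56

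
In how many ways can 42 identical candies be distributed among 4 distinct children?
C(42+4-1, 4-1) = C(45, 3) = 14190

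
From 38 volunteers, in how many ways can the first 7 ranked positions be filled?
P(38,7) = 38!/(38-7)! = 63606090240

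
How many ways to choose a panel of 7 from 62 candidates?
C(62,7) = 62!/(7!×55!) = 491796152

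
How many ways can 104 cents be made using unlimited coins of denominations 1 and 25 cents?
Coefficient of x^104 in 1/(1-x^1) · 1/(1-x^25). Use j coins of 25 for j = 0..⌊104/25⌋ = 4, the rest in 1s: 4 + 1 = 5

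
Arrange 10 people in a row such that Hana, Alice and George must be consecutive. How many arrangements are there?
Treat the 3 as one block: (10-3+1)! × 3! = 40320 × 6 = 241920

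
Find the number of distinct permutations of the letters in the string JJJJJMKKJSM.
11! / (2! × 1! × 6! × 2!) = 13860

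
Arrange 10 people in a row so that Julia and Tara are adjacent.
Treat as block: (10-1)! × 2! = 362880 × 2 = 725760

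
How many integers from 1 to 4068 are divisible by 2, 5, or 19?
⌊4068/2⌋+⌊4068/5⌋+⌊4068/19⌋ - ⌊4068/10⌋-⌊4068/38⌋-⌊4068/95⌋ + ⌊4068/190⌋ = 2034+813+214 - 406-107-42 + 21 = 2527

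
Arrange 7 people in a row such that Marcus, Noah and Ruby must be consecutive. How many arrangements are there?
Treat the 3 as one block: (7-3+1)! × 3! = 120 × 6 = 720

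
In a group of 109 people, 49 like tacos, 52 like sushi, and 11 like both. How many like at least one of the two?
|A∪B| = |A| + |B| - |A∩B| = 49 + 52 - 11 = 90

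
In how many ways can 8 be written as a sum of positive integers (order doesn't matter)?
Pentagonal recurrence p(n) = p(n-1) + p(n-2) - p(n-5) - p(n-7) + p(n-12) + p(n-15) - ... gives p(0..7) = 1, 1, 2, 3, 5, 7, 11, 15. p(8) = p(7) + p(6) - p(3) - p(1) = 15 + 11 - 3 - 1 = 22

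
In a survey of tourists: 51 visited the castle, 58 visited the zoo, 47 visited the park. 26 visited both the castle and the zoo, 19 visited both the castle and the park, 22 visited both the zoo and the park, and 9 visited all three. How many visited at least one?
|A∪B∪C| = 51+58+47-26-19-22+9 = 98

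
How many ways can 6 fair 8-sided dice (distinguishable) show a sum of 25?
Coefficient of x^25 in (x + x² + ... + x^8)^6. By inclusion-exclusion on dice exceeding 8: Σ_j (-1)^j C(6,j)·C(25-1-8j, 5) = C(6,0)·C(24,5) - C(6,1)·C(16,5) + C(6,2)·C(8,5) = 1·42504 - 6·4368 + 15·56 = 17136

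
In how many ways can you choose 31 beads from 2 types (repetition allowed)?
C(31+2-1, 2-1) = C(32, 1) = 32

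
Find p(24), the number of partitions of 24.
Pentagonal recurrence p(n) = p(n-1) + p(n-2) - p(n-5) - p(n-7) + p(n-12) + p(n-15) - ... gives p(0..23) = 1, 1, 2, 3, 5, 7, 11, 15, 22, 30, 42, 56, 77, 101, 135, 176, 231, 297, 385, 490, 627, 792, 1002, 1255. p(24) = p(23) + p(22) - p(19) - p(17) + p(12) + p(9) - p(2) = 1255 + 1002 - 490 - 297 + 77 + 30 - 2 = 1575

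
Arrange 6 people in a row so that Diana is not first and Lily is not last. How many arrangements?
By inclusion-exclusion: 6! - 2×(6-1)! + (6-2)! = 720 - 240 + 24 = 504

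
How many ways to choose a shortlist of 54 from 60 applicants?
C(60,54) = 60!/(54!×6!) = 50063860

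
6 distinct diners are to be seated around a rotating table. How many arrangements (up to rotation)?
Circular: fix one position, arrange the rest. (6-1)! = 120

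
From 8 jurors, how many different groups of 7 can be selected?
C(8,7) = 8!/(7!×1!) = 8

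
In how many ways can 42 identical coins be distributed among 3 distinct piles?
C(42+3-1, 3-1) = C(44, 2) = 946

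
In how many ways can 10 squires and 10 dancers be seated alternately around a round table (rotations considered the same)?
Fix one of the squires: (10-1)! ways for the remaining squires, × 10! ways for the dancers = 362880 × 3628800 = 1316818944000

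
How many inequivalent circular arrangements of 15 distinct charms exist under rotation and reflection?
(15-1)!/2 = 87178291200/2 = 43589145600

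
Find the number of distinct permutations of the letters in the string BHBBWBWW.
8! / (3! × 4! × 1!) = 280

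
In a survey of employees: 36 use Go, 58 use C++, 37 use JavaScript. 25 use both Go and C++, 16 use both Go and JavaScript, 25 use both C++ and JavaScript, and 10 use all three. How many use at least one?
|A∪B∪C| = 36+58+37-25-16-25+10 = 75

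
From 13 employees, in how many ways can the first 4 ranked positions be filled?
P(13,4) = 13!/(13-4)! = 17160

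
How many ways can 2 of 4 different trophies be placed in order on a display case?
P(4,2) = 4!/(4-2)! = 12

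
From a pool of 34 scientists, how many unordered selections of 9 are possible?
C(34,9) = 34!/(9!×25!) = 52451256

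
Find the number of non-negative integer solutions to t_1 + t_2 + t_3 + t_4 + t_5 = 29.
C(29+5-1, 5-1) = C(33, 4) = 40920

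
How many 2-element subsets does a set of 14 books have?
C(14,2) = 14!/(2!×12!) = 91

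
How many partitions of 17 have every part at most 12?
Let r_j(i) = number of partitions of i into parts ≤ j, for i = 0..17. r_1(i) = 1 for all i; r_j(i) = r_{j-1}(i) + r_j(i-j). Rows j = 2..12: ≤2: 1 1 2 2 3 3 4 4 5 5 6 6 7 7 8 8 9 9; ≤3: 1 1 2 3 4 5 7 8 10 12 14 16 19 21 24 27 30 33; ≤4: 1 1 2 3 5 6 9 11 15 18 23 27 34 39 47 54 64 72; ≤5: 1 1 2 3 5 7 10 13 18 23 30 37 47 57 70 84 101 119; ≤6: 1 1 2 3 5 7 11 14 20 26 35 44 58 71 90 110 136 163; ≤7: 1 1 2 3 5 7 11 15 21 28 38 49 65 82 105 131 164 201; ≤8: 1 1 2 3 5 7 11 15 22 29 40 52 70 89 116 146 186 230; ≤9: 1 1 2 3 5 7 11 15 22 30 41 54 73 94 123 157 201 252; ≤10: 1 1 2 3 5 7 11 15 22 30 42 55 75 97 128 164 212 267; ≤11: 1 1 2 3 5 7 11 15 22 30 42 56 76 99 131 169 219 278; ≤12: 1 1 2 3 5 7 11 15 22 30 42 56 77 100 133 172 224 285. r_12(17) = 285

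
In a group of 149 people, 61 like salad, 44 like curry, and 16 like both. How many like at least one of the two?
|A∪B| = |A| + |B| - |A∩B| = 61 + 44 - 16 = 89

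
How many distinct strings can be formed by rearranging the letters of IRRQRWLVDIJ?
11! / (1! × 1! × 1! × 1! × 1! × 2! × 1! × 3!) = 3326400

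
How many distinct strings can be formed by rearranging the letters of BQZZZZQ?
7! / (2! × 1! × 4!) = 105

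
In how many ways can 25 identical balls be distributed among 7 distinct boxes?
C(25+7-1, 7-1) = C(31, 6) = 736281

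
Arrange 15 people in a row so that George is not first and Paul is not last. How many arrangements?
By inclusion-exclusion: 15! - 2×(15-1)! + (15-2)! = 1307674368000 - 174356582400 + 6227020800 = 1139544806400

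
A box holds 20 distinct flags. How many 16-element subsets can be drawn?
C(20,16) = 20!/(16!×4!) = 4845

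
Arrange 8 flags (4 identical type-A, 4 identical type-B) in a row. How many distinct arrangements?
8! / (4! × 4!) = 70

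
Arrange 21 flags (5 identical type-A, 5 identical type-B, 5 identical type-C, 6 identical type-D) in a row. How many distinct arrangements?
21! / (5! × 5! × 5! × 6!) = 41064607584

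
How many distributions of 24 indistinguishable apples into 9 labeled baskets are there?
C(24+9-1, 9-1) = C(32, 8) = 10518300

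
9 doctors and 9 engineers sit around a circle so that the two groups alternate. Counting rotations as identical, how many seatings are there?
Fix one of the doctors: (9-1)! ways for the remaining doctors, × 9! ways for the engineers = 40320 × 362880 = 14631321600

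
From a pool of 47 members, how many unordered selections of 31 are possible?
C(47,31) = 47!/(31!×16!) = 1503232609098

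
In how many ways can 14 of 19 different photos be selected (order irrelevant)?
C(19,14) = 19!/(14!×5!) = 11628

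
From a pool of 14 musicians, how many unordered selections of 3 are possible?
C(14,3) = 14!/(3!×11!) = 364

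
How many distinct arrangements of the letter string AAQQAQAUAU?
10! / (5! × 2! × 3!) = 2520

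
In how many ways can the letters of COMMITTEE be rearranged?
9! / (1! × 1! × 2! × 1! × 2! × 2!) = 45360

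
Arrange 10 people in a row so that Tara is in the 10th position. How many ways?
Fix one position: (10-1)! = 362880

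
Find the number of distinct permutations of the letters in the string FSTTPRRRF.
9! / (3! × 1! × 2! × 1! × 2!) = 15120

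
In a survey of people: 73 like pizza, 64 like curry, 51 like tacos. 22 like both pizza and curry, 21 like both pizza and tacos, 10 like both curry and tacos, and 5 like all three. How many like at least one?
|A∪B∪C| = 73+64+51-22-21-10+5 = 140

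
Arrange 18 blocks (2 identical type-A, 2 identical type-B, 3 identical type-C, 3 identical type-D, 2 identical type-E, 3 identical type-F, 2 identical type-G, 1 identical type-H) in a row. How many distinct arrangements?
18! / (2! × 2! × 3! × 3! × 2! × 3! × 2! × 1!) = 1852538688000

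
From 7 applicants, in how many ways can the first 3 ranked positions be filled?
P(7,3) = 7!/(7-3)! = 210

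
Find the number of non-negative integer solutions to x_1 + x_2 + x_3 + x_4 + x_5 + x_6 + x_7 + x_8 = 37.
C(37+8-1, 8-1) = C(44, 7) = 38320568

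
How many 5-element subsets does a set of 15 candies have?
C(15,5) = 15!/(5!×10!) = 3003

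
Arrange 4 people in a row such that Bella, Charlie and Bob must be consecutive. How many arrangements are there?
Treat the 3 as one block: (4-3+1)! × 3! = 2 × 6 = 12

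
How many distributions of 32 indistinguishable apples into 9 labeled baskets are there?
C(32+9-1, 9-1) = C(40, 8) = 76904685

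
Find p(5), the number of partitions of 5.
Pentagonal recurrence p(n) = p(n-1) + p(n-2) - p(n-5) - p(n-7) + p(n-12) + p(n-15) - ... gives p(0..4) = 1, 1, 2, 3, 5. p(5) = p(4) + p(3) - p(0) = 5 + 3 - 1 = 7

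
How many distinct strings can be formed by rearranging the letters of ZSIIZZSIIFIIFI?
14! / (2! × 3! × 2! × 7!) = 720720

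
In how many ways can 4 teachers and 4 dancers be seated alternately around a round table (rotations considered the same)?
Fix one of the teachers: (4-1)! ways for the remaining teachers, × 4! ways for the dancers = 6 × 24 = 144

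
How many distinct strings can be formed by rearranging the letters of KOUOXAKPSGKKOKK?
15! / (1! × 1! × 1! × 1! × 6! × 1! × 1! × 3!) = 302702400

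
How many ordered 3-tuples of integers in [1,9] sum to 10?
Coefficient of x^10 in (x + x² + ... + x^9)^3. By inclusion-exclusion on dice exceeding 9: Σ_j (-1)^j C(3,j)·C(10-1-9j, 2) = C(3,0)·C(9,2) = 1·36 = 36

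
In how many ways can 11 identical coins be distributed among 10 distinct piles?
C(11+10-1, 10-1) = C(20, 9) = 167960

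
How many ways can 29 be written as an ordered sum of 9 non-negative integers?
C(29+9-1, 9-1) = C(37, 8) = 38608020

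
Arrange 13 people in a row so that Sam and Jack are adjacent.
Treat as block: (13-1)! × 2! = 479001600 × 2 = 958003200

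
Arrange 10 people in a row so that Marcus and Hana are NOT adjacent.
Total - adjacent = 10! - (10-1)!×2 = 3628800 - 725760 = 2903040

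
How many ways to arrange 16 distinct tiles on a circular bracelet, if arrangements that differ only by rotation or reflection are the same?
(16-1)!/2 = 1307674368000/2 = 653837184000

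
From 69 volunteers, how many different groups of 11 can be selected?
C(69,11) = 69!/(11!×58!) = 1823810410032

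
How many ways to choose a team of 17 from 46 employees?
C(46,17) = 46!/(17!×29!) = 1749695026860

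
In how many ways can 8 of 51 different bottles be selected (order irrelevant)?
C(51,8) = 51!/(8!×43!) = 636763050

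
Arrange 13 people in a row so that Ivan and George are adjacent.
Treat as block: (13-1)! × 2! = 479001600 × 2 = 958003200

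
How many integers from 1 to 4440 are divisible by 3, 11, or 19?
⌊4440/3⌋+⌊4440/11⌋+⌊4440/19⌋ - ⌊4440/33⌋-⌊4440/57⌋-⌊4440/209⌋ + ⌊4440/627⌋ = 1480+403+233 - 134-77-21 + 7 = 1891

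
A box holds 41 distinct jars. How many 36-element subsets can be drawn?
C(41,36) = 41!/(36!×5!) = 749398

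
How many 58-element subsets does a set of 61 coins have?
C(61,58) = 61!/(58!×3!) = 35990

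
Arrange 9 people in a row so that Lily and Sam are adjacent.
Treat as block: (9-1)! × 2! = 40320 × 2 = 80640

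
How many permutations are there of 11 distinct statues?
11! = 39916800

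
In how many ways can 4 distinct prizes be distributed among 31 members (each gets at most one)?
P(31,4) = 31!/(31-4)! = 755160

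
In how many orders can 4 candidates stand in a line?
4! = 24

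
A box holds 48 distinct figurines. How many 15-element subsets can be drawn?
C(48,15) = 48!/(15!×33!) = 1093260079344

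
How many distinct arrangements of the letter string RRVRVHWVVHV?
11! / (3! × 2! × 5! × 1!) = 27720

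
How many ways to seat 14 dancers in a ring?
Circular: fix one position, arrange the rest. (14-1)! = 6227020800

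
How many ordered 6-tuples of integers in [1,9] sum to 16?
Coefficient of x^16 in (x + x² + ... + x^9)^6. By inclusion-exclusion on dice exceeding 9: Σ_j (-1)^j C(6,j)·C(16-1-9j, 5) = C(6,0)·C(15,5) - C(6,1)·C(6,5) = 1·3003 - 6·6 = 2967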